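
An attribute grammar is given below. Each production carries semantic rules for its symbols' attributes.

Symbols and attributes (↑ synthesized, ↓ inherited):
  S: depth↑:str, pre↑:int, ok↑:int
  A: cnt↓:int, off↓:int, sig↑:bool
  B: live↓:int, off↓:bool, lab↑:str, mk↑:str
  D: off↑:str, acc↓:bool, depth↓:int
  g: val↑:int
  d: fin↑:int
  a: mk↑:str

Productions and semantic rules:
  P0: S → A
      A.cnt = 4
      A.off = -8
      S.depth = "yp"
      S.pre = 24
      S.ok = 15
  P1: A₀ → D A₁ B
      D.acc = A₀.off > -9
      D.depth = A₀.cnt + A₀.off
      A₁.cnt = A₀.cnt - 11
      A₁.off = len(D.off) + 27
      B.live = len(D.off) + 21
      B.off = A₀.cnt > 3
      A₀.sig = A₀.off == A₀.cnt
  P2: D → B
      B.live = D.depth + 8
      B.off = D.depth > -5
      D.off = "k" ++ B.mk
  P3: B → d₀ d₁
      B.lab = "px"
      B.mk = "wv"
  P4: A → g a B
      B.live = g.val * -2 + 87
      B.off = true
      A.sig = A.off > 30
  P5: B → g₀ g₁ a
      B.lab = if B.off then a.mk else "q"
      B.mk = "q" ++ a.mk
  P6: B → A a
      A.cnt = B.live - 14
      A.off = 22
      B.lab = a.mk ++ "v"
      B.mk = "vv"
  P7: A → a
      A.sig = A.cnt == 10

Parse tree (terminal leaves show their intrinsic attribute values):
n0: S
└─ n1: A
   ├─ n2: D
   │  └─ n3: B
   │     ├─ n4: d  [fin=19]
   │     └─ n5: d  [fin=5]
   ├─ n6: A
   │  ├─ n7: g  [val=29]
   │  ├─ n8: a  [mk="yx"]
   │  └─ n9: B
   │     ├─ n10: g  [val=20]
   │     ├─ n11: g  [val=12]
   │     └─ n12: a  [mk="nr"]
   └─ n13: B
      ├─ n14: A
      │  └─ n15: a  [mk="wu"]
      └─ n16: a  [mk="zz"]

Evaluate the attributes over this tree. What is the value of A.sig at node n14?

true

1. n1.cnt = 4  [4]
2. n1.off = -8  [-8]
3. n2.acc = true  [A₀.off > -9]
4. n2.depth = -4  [A₀.cnt + A₀.off]
5. n3.live = 4  [D.depth + 8]
6. n3.off = true  [D.depth > -5]
7. n4.fin = 19  [terminal]
8. n5.fin = 5  [terminal]
9. n3.lab = "px"  ["px"]
10. n3.mk = "wv"  ["wv"]
11. n2.off = "kwv"  ["k" ++ B.mk]
12. n6.cnt = -7  [A₀.cnt - 11]
13. n6.off = 30  [len(D.off) + 27]
14. n7.val = 29  [terminal]
15. n8.mk = "yx"  [terminal]
16. n9.live = 29  [g.val * -2 + 87]
17. n9.off = true  [true]
18. n10.val = 20  [terminal]
19. n11.val = 12  [terminal]
20. n12.mk = "nr"  [terminal]
21. n9.lab = "nr"  [if B.off then a.mk else "q"]
22. n9.mk = "qnr"  ["q" ++ a.mk]
23. n6.sig = false  [A.off > 30]
24. n13.live = 24  [len(D.off) + 21]
25. n13.off = true  [A₀.cnt > 3]
26. n14.cnt = 10  [B.live - 14]
27. n14.off = 22  [22]
28. n15.mk = "wu"  [terminal]
29. n14.sig = true  [A.cnt == 10]
30. n16.mk = "zz"  [terminal]
31. n13.lab = "zzv"  [a.mk ++ "v"]
32. n13.mk = "vv"  ["vv"]
33. n1.sig = false  [A₀.off == A₀.cnt]
34. n0.depth = "yp"  ["yp"]
35. n0.pre = 24  [24]
36. n0.ok = 15  [15]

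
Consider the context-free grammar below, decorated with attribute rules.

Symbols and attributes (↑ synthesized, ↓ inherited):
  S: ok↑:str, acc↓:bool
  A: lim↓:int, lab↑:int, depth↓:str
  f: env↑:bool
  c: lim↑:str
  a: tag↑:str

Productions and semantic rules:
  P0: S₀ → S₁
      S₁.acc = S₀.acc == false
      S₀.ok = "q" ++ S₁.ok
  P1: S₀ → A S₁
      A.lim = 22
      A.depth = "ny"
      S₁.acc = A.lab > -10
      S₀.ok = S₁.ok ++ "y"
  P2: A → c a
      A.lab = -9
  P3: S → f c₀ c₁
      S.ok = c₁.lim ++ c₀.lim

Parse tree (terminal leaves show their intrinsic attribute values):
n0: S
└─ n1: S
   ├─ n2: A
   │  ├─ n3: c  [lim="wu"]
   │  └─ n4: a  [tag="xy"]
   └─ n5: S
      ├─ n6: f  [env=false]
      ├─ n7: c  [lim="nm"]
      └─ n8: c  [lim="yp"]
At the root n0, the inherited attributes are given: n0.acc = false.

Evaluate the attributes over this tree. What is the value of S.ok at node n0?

"qypnmy"

1. n0.acc = false  [given at root]
2. n1.acc = true  [S₀.acc == false]
3. n2.lim = 22  [22]
4. n2.depth = "ny"  ["ny"]
5. n3.lim = "wu"  [terminal]
6. n4.tag = "xy"  [terminal]
7. n2.lab = -9  [-9]
8. n5.acc = true  [A.lab > -10]
9. n6.env = false  [terminal]
10. n7.lim = "nm"  [terminal]
11. n8.lim = "yp"  [terminal]
12. n5.ok = "ypnm"  [c₁.lim ++ c₀.lim]
13. n1.ok = "ypnmy"  [S₁.ok ++ "y"]
14. n0.ok = "qypnmy"  ["q" ++ S₁.ok]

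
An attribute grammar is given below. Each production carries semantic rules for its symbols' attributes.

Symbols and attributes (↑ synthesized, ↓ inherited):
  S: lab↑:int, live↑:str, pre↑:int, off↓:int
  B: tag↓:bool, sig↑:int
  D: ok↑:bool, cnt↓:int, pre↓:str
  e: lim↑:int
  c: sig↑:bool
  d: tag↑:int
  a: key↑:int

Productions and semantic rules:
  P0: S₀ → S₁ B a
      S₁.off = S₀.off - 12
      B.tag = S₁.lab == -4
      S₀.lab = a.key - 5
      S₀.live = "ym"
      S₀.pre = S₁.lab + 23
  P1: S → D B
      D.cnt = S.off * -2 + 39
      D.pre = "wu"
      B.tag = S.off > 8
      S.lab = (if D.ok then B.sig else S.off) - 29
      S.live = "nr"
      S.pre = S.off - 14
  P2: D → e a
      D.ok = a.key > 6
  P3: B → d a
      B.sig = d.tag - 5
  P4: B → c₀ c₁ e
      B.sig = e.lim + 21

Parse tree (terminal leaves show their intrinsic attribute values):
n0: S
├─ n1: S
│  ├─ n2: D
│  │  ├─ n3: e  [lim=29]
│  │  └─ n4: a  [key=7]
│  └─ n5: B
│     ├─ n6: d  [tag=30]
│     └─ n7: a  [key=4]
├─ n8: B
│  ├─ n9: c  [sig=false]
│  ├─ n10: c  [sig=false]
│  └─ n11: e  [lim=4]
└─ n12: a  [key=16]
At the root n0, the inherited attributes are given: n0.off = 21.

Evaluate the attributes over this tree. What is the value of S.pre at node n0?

19

1. n0.off = 21  [given at root]
2. n1.off = 9  [S₀.off - 12]
3. n2.cnt = 21  [S.off * -2 + 39]
4. n2.pre = "wu"  ["wu"]
5. n3.lim = 29  [terminal]
6. n4.key = 7  [terminal]
7. n2.ok = true  [a.key > 6]
8. n5.tag = true  [S.off > 8]
9. n6.tag = 30  [terminal]
10. n7.key = 4  [terminal]
11. n5.sig = 25  [d.tag - 5]
12. n1.lab = -4  [(if D.ok then B.sig else S.off) - 29]
13. n1.live = "nr"  ["nr"]
14. n1.pre = -5  [S.off - 14]
15. n8.tag = true  [S₁.lab == -4]
16. n9.sig = false  [terminal]
17. n10.sig = false  [terminal]
18. n11.lim = 4  [terminal]
19. n8.sig = 25  [e.lim + 21]
20. n12.key = 16  [terminal]
21. n0.lab = 11  [a.key - 5]
22. n0.live = "ym"  ["ym"]
23. n0.pre = 19  [S₁.lab + 23]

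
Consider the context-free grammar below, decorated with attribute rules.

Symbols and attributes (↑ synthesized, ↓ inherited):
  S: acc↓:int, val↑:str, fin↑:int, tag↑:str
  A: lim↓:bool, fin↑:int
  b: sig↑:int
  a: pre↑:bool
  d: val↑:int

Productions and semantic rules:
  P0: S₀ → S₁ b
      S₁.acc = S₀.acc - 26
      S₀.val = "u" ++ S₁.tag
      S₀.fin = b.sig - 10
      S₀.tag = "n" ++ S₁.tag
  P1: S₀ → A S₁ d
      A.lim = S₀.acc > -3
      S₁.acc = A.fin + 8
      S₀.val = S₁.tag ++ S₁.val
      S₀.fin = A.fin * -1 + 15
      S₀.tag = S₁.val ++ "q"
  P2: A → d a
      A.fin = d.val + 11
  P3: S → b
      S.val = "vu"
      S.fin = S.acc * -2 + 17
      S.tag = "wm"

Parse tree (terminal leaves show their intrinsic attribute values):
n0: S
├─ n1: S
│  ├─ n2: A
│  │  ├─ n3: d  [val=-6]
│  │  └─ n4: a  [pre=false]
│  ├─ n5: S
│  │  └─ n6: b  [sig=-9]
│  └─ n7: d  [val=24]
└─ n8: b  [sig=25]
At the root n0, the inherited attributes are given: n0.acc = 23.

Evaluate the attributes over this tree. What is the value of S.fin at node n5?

1. n0.acc = 23  [given at root]
2. n1.acc = -3  [S₀.acc - 26]
3. n2.lim = false  [S₀.acc > -3]
4. n3.val = -6  [terminal]
5. n4.pre = false  [terminal]
6. n2.fin = 5  [d.val + 11]
7. n5.acc = 13  [A.fin + 8]
8. n6.sig = -9  [terminal]
9. n5.val = "vu"  ["vu"]
10. n5.fin = -9  [S.acc * -2 + 17]
11. n5.tag = "wm"  ["wm"]
12. n7.val = 24  [terminal]
13. n1.val = "wmvu"  [S₁.tag ++ S₁.val]
14. n1.fin = 10  [A.fin * -1 + 15]
15. n1.tag = "vuq"  [S₁.val ++ "q"]
16. n8.sig = 25  [terminal]
17. n0.val = "uvuq"  ["u" ++ S₁.tag]
18. n0.fin = 15  [b.sig - 10]
19. n0.tag = "nvuq"  ["n" ++ S₁.tag]

-9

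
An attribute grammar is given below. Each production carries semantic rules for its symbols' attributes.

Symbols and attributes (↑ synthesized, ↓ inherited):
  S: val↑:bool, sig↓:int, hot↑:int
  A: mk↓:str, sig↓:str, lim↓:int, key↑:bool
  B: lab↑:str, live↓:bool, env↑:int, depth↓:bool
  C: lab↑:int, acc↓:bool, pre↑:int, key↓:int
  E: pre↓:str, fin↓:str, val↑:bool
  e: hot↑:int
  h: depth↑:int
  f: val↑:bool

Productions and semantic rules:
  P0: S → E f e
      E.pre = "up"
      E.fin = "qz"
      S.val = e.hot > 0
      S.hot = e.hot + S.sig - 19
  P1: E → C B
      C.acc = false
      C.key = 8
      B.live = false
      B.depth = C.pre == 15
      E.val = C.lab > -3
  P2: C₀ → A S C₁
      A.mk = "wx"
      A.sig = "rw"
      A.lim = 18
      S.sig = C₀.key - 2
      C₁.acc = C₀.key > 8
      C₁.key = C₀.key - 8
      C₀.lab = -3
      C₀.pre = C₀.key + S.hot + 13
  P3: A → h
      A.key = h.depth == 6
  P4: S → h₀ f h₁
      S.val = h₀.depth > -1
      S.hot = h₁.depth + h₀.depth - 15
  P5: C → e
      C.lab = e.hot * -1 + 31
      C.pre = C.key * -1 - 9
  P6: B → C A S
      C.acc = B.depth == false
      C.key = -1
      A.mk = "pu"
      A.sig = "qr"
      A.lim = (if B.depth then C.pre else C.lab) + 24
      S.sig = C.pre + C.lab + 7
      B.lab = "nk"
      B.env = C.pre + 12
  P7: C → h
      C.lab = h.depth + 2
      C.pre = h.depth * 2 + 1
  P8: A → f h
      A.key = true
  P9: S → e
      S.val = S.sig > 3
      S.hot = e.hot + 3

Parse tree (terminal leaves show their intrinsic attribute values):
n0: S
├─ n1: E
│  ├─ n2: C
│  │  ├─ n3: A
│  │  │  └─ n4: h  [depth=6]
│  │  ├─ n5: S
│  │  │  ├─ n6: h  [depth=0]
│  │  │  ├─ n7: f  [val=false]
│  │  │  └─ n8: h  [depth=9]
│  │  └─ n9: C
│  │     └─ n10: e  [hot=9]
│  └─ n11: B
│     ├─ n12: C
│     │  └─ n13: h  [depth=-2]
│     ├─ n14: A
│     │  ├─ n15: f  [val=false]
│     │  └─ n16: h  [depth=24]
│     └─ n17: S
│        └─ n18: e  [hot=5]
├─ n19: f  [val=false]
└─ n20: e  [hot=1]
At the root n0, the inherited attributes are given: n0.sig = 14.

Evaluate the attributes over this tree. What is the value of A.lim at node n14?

1. n0.sig = 14  [given at root]
2. n1.pre = "up"  ["up"]
3. n1.fin = "qz"  ["qz"]
4. n2.acc = false  [false]
5. n2.key = 8  [8]
6. n3.mk = "wx"  ["wx"]
7. n3.sig = "rw"  ["rw"]
8. n3.lim = 18  [18]
9. n4.depth = 6  [terminal]
10. n3.key = true  [h.depth == 6]
11. n5.sig = 6  [C₀.key - 2]
12. n6.depth = 0  [terminal]
13. n7.val = false  [terminal]
14. n8.depth = 9  [terminal]
15. n5.val = true  [h₀.depth > -1]
16. n5.hot = -6  [h₁.depth + h₀.depth - 15]
17. n9.acc = false  [C₀.key > 8]
18. n9.key = 0  [C₀.key - 8]
19. n10.hot = 9  [terminal]
20. n9.lab = 22  [e.hot * -1 + 31]
21. n9.pre = -9  [C.key * -1 - 9]
22. n2.lab = -3  [-3]
23. n2.pre = 15  [C₀.key + S.hot + 13]
24. n11.live = false  [false]
25. n11.depth = true  [C.pre == 15]
26. n12.acc = false  [B.depth == false]
27. n12.key = -1  [-1]
28. n13.depth = -2  [terminal]
29. n12.lab = 0  [h.depth + 2]
30. n12.pre = -3  [h.depth * 2 + 1]
31. n14.mk = "pu"  ["pu"]
32. n14.sig = "qr"  ["qr"]
33. n14.lim = 21  [(if B.depth then C.pre else C.lab) + 24]
34. n15.val = false  [terminal]
35. n16.depth = 24  [terminal]
36. n14.key = true  [true]
37. n17.sig = 4  [C.pre + C.lab + 7]
38. n18.hot = 5  [terminal]
39. n17.val = true  [S.sig > 3]
40. n17.hot = 8  [e.hot + 3]
41. n11.lab = "nk"  ["nk"]
42. n11.env = 9  [C.pre + 12]
43. n1.val = false  [C.lab > -3]
44. n19.val = false  [terminal]
45. n20.hot = 1  [terminal]
46. n0.val = true  [e.hot > 0]
47. n0.hot = -4  [e.hot + S.sig - 19]

21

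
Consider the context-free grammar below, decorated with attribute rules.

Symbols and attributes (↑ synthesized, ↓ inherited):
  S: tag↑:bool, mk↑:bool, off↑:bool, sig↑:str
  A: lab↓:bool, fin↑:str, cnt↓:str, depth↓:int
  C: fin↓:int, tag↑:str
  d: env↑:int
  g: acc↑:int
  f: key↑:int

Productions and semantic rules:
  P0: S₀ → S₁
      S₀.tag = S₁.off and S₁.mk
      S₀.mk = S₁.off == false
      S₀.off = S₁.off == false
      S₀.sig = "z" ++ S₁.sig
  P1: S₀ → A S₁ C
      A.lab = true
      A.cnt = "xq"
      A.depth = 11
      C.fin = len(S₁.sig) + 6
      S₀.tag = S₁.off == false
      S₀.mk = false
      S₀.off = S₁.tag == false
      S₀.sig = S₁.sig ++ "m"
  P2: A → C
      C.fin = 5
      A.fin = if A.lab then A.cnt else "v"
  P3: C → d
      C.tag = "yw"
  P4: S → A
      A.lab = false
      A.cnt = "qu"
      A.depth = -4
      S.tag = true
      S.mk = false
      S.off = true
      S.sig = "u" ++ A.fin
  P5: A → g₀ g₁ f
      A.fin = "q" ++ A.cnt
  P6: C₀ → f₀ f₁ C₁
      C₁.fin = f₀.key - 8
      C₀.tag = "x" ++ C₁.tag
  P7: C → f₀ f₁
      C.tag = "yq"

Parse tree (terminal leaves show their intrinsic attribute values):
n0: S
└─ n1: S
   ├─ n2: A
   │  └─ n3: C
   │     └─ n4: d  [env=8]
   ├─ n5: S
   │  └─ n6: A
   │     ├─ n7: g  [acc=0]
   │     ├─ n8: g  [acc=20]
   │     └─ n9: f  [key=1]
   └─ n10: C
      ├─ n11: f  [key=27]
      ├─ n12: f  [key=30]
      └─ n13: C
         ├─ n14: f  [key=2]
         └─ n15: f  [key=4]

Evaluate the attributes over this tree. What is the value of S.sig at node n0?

1. n2.lab = true  [true]
2. n2.cnt = "xq"  ["xq"]
3. n2.depth = 11  [11]
4. n3.fin = 5  [5]
5. n4.env = 8  [terminal]
6. n3.tag = "yw"  ["yw"]
7. n2.fin = "xq"  [if A.lab then A.cnt else "v"]
8. n6.lab = false  [false]
9. n6.cnt = "qu"  ["qu"]
10. n6.depth = -4  [-4]
11. n7.acc = 0  [terminal]
12. n8.acc = 20  [terminal]
13. n9.key = 1  [terminal]
14. n6.fin = "qqu"  ["q" ++ A.cnt]
15. n5.tag = true  [true]
16. n5.mk = false  [false]
17. n5.off = true  [true]
18. n5.sig = "uqqu"  ["u" ++ A.fin]
19. n10.fin = 10  [len(S₁.sig) + 6]
20. n11.key = 27  [terminal]
21. n12.key = 30  [terminal]
22. n13.fin = 19  [f₀.key - 8]
23. n14.key = 2  [terminal]
24. n15.key = 4  [terminal]
25. n13.tag = "yq"  ["yq"]
26. n10.tag = "xyq"  ["x" ++ C₁.tag]
27. n1.tag = false  [S₁.off == false]
28. n1.mk = false  [false]
29. n1.off = false  [S₁.tag == false]
30. n1.sig = "uqqum"  [S₁.sig ++ "m"]
31. n0.tag = false  [S₁.off and S₁.mk]
32. n0.mk = true  [S₁.off == false]
33. n0.off = true  [S₁.off == false]
34. n0.sig = "zuqqum"  ["z" ++ S₁.sig]

"zuqqum"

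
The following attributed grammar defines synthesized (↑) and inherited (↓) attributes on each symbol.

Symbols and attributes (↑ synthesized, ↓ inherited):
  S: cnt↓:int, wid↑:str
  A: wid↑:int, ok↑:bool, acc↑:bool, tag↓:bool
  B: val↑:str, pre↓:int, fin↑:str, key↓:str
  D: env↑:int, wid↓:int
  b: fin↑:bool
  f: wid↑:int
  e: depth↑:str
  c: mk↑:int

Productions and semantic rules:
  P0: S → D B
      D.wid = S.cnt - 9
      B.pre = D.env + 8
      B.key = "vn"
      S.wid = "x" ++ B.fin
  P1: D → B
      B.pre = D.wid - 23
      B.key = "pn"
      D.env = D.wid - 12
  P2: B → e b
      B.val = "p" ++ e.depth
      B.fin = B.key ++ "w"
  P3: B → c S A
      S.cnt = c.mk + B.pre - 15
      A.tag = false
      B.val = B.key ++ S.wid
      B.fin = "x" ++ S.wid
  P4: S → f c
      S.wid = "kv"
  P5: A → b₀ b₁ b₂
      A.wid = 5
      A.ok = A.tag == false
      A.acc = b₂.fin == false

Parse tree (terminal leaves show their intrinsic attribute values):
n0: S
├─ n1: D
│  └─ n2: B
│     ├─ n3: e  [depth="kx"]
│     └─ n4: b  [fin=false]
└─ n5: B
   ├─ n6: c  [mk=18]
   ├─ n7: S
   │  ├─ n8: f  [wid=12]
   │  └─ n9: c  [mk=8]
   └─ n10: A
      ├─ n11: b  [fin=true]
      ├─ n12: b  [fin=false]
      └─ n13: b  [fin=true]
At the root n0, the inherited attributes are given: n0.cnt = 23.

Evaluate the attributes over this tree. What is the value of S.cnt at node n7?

13

1. n0.cnt = 23  [given at root]
2. n1.wid = 14  [S.cnt - 9]
3. n2.pre = -9  [D.wid - 23]
4. n2.key = "pn"  ["pn"]
5. n3.depth = "kx"  [terminal]
6. n4.fin = false  [terminal]
7. n2.val = "pkx"  ["p" ++ e.depth]
8. n2.fin = "pnw"  [B.key ++ "w"]
9. n1.env = 2  [D.wid - 12]
10. n5.pre = 10  [D.env + 8]
11. n5.key = "vn"  ["vn"]
12. n6.mk = 18  [terminal]
13. n7.cnt = 13  [c.mk + B.pre - 15]
14. n8.wid = 12  [terminal]
15. n9.mk = 8  [terminal]
16. n7.wid = "kv"  ["kv"]
17. n10.tag = false  [false]
18. n11.fin = true  [terminal]
19. n12.fin = false  [terminal]
20. n13.fin = true  [terminal]
21. n10.wid = 5  [5]
22. n10.ok = true  [A.tag == false]
23. n10.acc = false  [b₂.fin == false]
24. n5.val = "vnkv"  [B.key ++ S.wid]
25. n5.fin = "xkv"  ["x" ++ S.wid]
26. n0.wid = "xxkv"  ["x" ++ B.fin]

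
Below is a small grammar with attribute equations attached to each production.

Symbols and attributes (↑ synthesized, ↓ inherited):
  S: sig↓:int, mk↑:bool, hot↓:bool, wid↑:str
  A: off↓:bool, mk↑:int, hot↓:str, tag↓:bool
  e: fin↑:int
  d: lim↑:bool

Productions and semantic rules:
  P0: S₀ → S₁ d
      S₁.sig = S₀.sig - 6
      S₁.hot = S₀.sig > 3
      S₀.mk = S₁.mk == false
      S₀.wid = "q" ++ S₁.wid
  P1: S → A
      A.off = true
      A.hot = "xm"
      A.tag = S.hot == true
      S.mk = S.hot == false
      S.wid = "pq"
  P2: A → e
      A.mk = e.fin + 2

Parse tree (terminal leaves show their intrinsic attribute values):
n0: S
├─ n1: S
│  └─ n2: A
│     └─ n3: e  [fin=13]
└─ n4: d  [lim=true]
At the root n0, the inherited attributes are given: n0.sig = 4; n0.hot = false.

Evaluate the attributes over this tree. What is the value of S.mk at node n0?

true

1. n0.sig = 4  [given at root]
2. n0.hot = false  [given at root]
3. n1.sig = -2  [S₀.sig - 6]
4. n1.hot = true  [S₀.sig > 3]
5. n2.off = true  [true]
6. n2.hot = "xm"  ["xm"]
7. n2.tag = true  [S.hot == true]
8. n3.fin = 13  [terminal]
9. n2.mk = 15  [e.fin + 2]
10. n1.mk = false  [S.hot == false]
11. n1.wid = "pq"  ["pq"]
12. n4.lim = true  [terminal]
13. n0.mk = true  [S₁.mk == false]
14. n0.wid = "qpq"  ["q" ++ S₁.wid]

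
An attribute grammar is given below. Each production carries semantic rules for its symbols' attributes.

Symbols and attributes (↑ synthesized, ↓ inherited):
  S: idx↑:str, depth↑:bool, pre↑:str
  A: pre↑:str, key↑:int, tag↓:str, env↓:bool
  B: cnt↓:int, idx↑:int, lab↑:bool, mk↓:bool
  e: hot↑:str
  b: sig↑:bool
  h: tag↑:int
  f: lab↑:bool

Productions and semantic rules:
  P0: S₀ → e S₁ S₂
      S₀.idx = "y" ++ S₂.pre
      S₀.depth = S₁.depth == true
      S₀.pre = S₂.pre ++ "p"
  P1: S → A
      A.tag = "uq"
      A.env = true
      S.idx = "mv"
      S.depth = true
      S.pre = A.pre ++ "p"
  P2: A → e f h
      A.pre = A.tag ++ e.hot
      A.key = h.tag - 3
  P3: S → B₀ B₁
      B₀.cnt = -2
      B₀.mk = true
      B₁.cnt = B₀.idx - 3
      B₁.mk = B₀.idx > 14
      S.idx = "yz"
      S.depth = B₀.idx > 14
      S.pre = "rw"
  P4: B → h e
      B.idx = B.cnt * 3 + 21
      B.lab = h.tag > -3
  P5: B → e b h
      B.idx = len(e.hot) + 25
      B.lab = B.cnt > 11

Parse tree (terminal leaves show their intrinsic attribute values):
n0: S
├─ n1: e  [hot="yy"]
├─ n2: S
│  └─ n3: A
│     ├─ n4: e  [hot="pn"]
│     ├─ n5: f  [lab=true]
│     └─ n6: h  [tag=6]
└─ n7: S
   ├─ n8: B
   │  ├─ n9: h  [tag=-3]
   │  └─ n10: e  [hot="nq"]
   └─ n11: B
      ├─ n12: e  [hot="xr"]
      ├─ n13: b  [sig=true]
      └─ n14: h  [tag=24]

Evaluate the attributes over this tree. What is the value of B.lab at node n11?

1. n1.hot = "yy"  [terminal]
2. n3.tag = "uq"  ["uq"]
3. n3.env = true  [true]
4. n4.hot = "pn"  [terminal]
5. n5.lab = true  [terminal]
6. n6.tag = 6  [terminal]
7. n3.pre = "uqpn"  [A.tag ++ e.hot]
8. n3.key = 3  [h.tag - 3]
9. n2.idx = "mv"  ["mv"]
10. n2.depth = true  [true]
11. n2.pre = "uqpnp"  [A.pre ++ "p"]
12. n8.cnt = -2  [-2]
13. n8.mk = true  [true]
14. n9.tag = -3  [terminal]
15. n10.hot = "nq"  [terminal]
16. n8.idx = 15  [B.cnt * 3 + 21]
17. n8.lab = false  [h.tag > -3]
18. n11.cnt = 12  [B₀.idx - 3]
19. n11.mk = true  [B₀.idx > 14]
20. n12.hot = "xr"  [terminal]
21. n13.sig = true  [terminal]
22. n14.tag = 24  [terminal]
23. n11.idx = 27  [len(e.hot) + 25]
24. n11.lab = true  [B.cnt > 11]
25. n7.idx = "yz"  ["yz"]
26. n7.depth = true  [B₀.idx > 14]
27. n7.pre = "rw"  ["rw"]
28. n0.idx = "yrw"  ["y" ++ S₂.pre]
29. n0.depth = true  [S₁.depth == true]
30. n0.pre = "rwp"  [S₂.pre ++ "p"]

true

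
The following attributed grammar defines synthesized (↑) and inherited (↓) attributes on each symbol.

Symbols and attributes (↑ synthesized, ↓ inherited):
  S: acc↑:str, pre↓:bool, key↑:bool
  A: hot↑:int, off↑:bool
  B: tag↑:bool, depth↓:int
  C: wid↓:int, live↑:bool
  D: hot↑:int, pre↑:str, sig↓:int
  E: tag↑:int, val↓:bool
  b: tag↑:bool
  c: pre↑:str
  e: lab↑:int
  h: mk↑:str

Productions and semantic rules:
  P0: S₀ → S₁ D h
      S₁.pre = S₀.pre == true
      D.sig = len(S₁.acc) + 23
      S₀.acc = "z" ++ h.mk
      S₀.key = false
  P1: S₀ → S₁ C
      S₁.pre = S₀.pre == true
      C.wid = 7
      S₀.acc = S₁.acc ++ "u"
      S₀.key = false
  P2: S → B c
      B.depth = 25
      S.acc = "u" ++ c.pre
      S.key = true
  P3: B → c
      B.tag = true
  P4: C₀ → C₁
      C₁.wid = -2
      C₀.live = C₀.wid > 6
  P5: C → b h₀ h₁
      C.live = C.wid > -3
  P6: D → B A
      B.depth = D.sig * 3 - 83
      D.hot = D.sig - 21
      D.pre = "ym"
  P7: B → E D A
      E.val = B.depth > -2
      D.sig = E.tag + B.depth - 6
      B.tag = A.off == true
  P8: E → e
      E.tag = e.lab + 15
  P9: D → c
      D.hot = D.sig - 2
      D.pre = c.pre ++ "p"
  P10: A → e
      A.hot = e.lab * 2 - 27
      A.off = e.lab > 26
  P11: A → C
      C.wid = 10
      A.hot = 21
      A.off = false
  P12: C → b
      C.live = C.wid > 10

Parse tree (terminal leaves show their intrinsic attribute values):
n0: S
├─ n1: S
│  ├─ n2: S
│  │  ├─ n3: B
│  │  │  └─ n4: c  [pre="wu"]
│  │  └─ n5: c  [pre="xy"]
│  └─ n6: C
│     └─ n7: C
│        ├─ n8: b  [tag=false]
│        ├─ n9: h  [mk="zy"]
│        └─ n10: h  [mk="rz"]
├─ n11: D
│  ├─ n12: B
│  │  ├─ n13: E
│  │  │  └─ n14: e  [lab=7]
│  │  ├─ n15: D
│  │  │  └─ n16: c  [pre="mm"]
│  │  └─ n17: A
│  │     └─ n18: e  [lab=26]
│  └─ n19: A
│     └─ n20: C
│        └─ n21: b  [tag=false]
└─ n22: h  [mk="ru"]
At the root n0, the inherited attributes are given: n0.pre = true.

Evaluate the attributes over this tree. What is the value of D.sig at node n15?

14

1. n0.pre = true  [given at root]
2. n1.pre = true  [S₀.pre == true]
3. n2.pre = true  [S₀.pre == true]
4. n3.depth = 25  [25]
5. n4.pre = "wu"  [terminal]
6. n3.tag = true  [true]
7. n5.pre = "xy"  [terminal]
8. n2.acc = "uxy"  ["u" ++ c.pre]
9. n2.key = true  [true]
10. n6.wid = 7  [7]
11. n7.wid = -2  [-2]
12. n8.tag = false  [terminal]
13. n9.mk = "zy"  [terminal]
14. n10.mk = "rz"  [terminal]
15. n7.live = true  [C.wid > -3]
16. n6.live = true  [C₀.wid > 6]
17. n1.acc = "uxyu"  [S₁.acc ++ "u"]
18. n1.key = false  [false]
19. n11.sig = 27  [len(S₁.acc) + 23]
20. n12.depth = -2  [D.sig * 3 - 83]
21. n13.val = false  [B.depth > -2]
22. n14.lab = 7  [terminal]
23. n13.tag = 22  [e.lab + 15]
24. n15.sig = 14  [E.tag + B.depth - 6]
25. n16.pre = "mm"  [terminal]
26. n15.hot = 12  [D.sig - 2]
27. n15.pre = "mmp"  [c.pre ++ "p"]
28. n18.lab = 26  [terminal]
29. n17.hot = 25  [e.lab * 2 - 27]
30. n17.off = false  [e.lab > 26]
31. n12.tag = false  [A.off == true]
32. n20.wid = 10  [10]
33. n21.tag = false  [terminal]
34. n20.live = false  [C.wid > 10]
35. n19.hot = 21  [21]
36. n19.off = false  [false]
37. n11.hot = 6  [D.sig - 21]
38. n11.pre = "ym"  ["ym"]
39. n22.mk = "ru"  [terminal]
40. n0.acc = "zru"  ["z" ++ h.mk]
41. n0.key = false  [false]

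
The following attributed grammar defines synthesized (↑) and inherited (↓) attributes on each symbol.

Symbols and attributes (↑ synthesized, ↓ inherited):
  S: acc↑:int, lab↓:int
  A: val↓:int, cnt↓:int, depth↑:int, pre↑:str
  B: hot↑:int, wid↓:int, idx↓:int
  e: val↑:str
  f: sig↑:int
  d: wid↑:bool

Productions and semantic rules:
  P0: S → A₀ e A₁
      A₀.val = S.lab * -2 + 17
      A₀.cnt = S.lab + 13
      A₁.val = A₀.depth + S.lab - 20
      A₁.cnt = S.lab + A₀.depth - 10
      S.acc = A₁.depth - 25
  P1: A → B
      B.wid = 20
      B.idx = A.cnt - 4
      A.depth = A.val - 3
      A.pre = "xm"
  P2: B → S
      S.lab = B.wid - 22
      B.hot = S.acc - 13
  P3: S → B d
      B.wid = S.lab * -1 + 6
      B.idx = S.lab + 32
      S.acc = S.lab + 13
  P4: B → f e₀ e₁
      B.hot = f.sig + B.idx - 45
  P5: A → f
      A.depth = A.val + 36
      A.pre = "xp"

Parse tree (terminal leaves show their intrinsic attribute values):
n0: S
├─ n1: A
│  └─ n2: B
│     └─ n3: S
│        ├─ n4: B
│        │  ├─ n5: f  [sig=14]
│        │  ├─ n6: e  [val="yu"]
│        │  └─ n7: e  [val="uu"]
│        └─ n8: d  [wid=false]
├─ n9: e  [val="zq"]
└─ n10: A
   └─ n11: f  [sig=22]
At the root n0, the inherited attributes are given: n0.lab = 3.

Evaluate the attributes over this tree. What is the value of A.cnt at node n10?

1. n0.lab = 3  [given at root]
2. n1.val = 11  [S.lab * -2 + 17]
3. n1.cnt = 16  [S.lab + 13]
4. n2.wid = 20  [20]
5. n2.idx = 12  [A.cnt - 4]
6. n3.lab = -2  [B.wid - 22]
7. n4.wid = 8  [S.lab * -1 + 6]
8. n4.idx = 30  [S.lab + 32]
9. n5.sig = 14  [terminal]
10. n6.val = "yu"  [terminal]
11. n7.val = "uu"  [terminal]
12. n4.hot = -1  [f.sig + B.idx - 45]
13. n8.wid = false  [terminal]
14. n3.acc = 11  [S.lab + 13]
15. n2.hot = -2  [S.acc - 13]
16. n1.depth = 8  [A.val - 3]
17. n1.pre = "xm"  ["xm"]
18. n9.val = "zq"  [terminal]
19. n10.val = -9  [A₀.depth + S.lab - 20]
20. n10.cnt = 1  [S.lab + A₀.depth - 10]
21. n11.sig = 22  [terminal]
22. n10.depth = 27  [A.val + 36]
23. n10.pre = "xp"  ["xp"]
24. n0.acc = 2  [A₁.depth - 25]

1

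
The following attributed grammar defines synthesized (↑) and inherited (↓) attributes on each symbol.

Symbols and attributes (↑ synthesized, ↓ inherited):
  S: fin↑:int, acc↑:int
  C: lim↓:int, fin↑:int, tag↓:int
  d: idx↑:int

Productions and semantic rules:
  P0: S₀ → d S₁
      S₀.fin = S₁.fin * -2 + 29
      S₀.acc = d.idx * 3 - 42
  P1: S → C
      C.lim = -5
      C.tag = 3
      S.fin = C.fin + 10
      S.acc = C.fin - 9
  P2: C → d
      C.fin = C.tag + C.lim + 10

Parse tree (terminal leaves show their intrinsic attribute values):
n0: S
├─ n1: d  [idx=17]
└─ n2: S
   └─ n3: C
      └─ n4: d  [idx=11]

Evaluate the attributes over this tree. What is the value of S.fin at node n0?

-7

1. n1.idx = 17  [terminal]
2. n3.lim = -5  [-5]
3. n3.tag = 3  [3]
4. n4.idx = 11  [terminal]
5. n3.fin = 8  [C.tag + C.lim + 10]
6. n2.fin = 18  [C.fin + 10]
7. n2.acc = -1  [C.fin - 9]
8. n0.fin = -7  [S₁.fin * -2 + 29]
9. n0.acc = 9  [d.idx * 3 - 42]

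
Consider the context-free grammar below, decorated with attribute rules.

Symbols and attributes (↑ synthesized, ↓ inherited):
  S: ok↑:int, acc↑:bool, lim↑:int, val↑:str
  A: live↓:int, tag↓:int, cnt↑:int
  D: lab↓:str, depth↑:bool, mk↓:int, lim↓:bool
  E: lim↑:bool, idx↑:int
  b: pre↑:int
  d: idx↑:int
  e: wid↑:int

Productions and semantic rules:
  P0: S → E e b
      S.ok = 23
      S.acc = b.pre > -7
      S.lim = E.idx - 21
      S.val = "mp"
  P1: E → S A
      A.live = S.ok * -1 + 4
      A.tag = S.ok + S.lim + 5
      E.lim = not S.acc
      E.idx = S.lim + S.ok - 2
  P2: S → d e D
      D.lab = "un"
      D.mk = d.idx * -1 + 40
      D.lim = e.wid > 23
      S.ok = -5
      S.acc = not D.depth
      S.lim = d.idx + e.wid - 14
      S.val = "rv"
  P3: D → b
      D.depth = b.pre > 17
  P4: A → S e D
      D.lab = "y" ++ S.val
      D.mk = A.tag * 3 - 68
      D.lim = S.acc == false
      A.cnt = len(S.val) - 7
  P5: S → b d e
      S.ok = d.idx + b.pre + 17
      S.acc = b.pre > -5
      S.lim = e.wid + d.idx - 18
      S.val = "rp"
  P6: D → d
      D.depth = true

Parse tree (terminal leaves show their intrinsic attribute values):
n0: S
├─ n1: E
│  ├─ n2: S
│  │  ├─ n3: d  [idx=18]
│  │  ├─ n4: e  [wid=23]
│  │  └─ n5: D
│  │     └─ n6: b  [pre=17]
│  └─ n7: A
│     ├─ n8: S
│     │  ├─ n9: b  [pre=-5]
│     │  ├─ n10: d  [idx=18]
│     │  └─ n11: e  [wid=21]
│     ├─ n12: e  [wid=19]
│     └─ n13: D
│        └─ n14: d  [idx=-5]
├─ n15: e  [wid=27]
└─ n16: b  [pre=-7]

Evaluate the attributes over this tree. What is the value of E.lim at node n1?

false

1. n3.idx = 18  [terminal]
2. n4.wid = 23  [terminal]
3. n5.lab = "un"  ["un"]
4. n5.mk = 22  [d.idx * -1 + 40]
5. n5.lim = false  [e.wid > 23]
6. n6.pre = 17  [terminal]
7. n5.depth = false  [b.pre > 17]
8. n2.ok = -5  [-5]
9. n2.acc = true  [not D.depth]
10. n2.lim = 27  [d.idx + e.wid - 14]
11. n2.val = "rv"  ["rv"]
12. n7.live = 9  [S.ok * -1 + 4]
13. n7.tag = 27  [S.ok + S.lim + 5]
14. n9.pre = -5  [terminal]
15. n10.idx = 18  [terminal]
16. n11.wid = 21  [terminal]
17. n8.ok = 30  [d.idx + b.pre + 17]
18. n8.acc = false  [b.pre > -5]
19. n8.lim = 21  [e.wid + d.idx - 18]
20. n8.val = "rp"  ["rp"]
21. n12.wid = 19  [terminal]
22. n13.lab = "yrp"  ["y" ++ S.val]
23. n13.mk = 13  [A.tag * 3 - 68]
24. n13.lim = true  [S.acc == false]
25. n14.idx = -5  [terminal]
26. n13.depth = true  [true]
27. n7.cnt = -5  [len(S.val) - 7]
28. n1.lim = false  [not S.acc]
29. n1.idx = 20  [S.lim + S.ok - 2]
30. n15.wid = 27  [terminal]
31. n16.pre = -7  [terminal]
32. n0.ok = 23  [23]
33. n0.acc = false  [b.pre > -7]
34. n0.lim = -1  [E.idx - 21]
35. n0.val = "mp"  ["mp"]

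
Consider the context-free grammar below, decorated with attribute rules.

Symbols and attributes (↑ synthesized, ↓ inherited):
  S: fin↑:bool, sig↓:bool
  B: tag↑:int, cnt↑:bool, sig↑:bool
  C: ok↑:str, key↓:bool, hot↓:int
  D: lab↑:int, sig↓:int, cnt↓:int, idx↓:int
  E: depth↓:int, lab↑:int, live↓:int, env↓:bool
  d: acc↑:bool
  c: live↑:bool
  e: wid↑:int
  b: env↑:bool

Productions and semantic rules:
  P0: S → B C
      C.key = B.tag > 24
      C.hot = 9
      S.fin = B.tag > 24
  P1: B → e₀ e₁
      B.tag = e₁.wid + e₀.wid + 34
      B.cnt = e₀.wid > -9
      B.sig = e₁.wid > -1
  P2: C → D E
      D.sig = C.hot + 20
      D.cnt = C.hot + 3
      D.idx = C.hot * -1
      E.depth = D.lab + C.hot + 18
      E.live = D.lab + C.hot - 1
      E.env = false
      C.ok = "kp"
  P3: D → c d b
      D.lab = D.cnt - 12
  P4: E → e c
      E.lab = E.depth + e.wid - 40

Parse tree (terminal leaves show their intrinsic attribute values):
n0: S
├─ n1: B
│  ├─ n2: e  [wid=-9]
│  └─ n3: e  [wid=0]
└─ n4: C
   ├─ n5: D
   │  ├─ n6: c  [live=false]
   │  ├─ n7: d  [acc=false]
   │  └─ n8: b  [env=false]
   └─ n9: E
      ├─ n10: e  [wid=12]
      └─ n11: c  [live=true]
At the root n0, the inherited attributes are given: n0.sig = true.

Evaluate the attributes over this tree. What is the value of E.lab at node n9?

-1

1. n0.sig = true  [given at root]
2. n2.wid = -9  [terminal]
3. n3.wid = 0  [terminal]
4. n1.tag = 25  [e₁.wid + e₀.wid + 34]
5. n1.cnt = false  [e₀.wid > -9]
6. n1.sig = true  [e₁.wid > -1]
7. n4.key = true  [B.tag > 24]
8. n4.hot = 9  [9]
9. n5.sig = 29  [C.hot + 20]
10. n5.cnt = 12  [C.hot + 3]
11. n5.idx = -9  [C.hot * -1]
12. n6.live = false  [terminal]
13. n7.acc = false  [terminal]
14. n8.env = false  [terminal]
15. n5.lab = 0  [D.cnt - 12]
16. n9.depth = 27  [D.lab + C.hot + 18]
17. n9.live = 8  [D.lab + C.hot - 1]
18. n9.env = false  [false]
19. n10.wid = 12  [terminal]
20. n11.live = true  [terminal]
21. n9.lab = -1  [E.depth + e.wid - 40]
22. n4.ok = "kp"  ["kp"]
23. n0.fin = true  [B.tag > 24]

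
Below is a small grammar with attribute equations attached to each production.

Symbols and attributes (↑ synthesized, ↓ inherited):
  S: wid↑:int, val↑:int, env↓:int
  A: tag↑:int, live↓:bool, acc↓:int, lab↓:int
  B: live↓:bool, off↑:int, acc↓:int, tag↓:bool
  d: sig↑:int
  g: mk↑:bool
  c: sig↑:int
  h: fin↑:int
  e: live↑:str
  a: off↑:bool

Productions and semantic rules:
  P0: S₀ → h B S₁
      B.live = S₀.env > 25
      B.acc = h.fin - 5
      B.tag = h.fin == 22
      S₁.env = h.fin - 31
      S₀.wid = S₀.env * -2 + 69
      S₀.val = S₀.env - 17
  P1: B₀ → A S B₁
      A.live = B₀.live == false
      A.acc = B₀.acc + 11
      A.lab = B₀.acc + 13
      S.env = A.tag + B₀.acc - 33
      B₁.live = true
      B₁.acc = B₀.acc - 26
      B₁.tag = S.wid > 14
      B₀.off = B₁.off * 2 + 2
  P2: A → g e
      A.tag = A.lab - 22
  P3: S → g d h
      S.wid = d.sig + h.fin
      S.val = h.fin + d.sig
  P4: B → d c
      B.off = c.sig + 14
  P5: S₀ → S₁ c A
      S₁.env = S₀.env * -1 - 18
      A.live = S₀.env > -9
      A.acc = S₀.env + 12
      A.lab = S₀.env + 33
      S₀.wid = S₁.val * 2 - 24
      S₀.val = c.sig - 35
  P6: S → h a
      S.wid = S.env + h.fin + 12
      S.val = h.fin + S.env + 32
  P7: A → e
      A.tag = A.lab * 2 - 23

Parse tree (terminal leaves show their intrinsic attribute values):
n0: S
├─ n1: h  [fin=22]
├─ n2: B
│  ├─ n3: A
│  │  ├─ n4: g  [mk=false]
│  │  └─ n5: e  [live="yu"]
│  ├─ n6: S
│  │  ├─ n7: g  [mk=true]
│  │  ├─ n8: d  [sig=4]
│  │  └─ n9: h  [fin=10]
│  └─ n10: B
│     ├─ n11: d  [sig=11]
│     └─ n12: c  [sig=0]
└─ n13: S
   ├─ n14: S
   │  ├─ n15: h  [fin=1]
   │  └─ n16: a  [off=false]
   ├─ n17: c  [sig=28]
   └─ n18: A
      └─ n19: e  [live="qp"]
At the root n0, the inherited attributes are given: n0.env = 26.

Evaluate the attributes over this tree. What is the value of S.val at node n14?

1. n0.env = 26  [given at root]
2. n1.fin = 22  [terminal]
3. n2.live = true  [S₀.env > 25]
4. n2.acc = 17  [h.fin - 5]
5. n2.tag = true  [h.fin == 22]
6. n3.live = false  [B₀.live == false]
7. n3.acc = 28  [B₀.acc + 11]
8. n3.lab = 30  [B₀.acc + 13]
9. n4.mk = false  [terminal]
10. n5.live = "yu"  [terminal]
11. n3.tag = 8  [A.lab - 22]
12. n6.env = -8  [A.tag + B₀.acc - 33]
13. n7.mk = true  [terminal]
14. n8.sig = 4  [terminal]
15. n9.fin = 10  [terminal]
16. n6.wid = 14  [d.sig + h.fin]
17. n6.val = 14  [h.fin + d.sig]
18. n10.live = true  [true]
19. n10.acc = -9  [B₀.acc - 26]
20. n10.tag = false  [S.wid > 14]
21. n11.sig = 11  [terminal]
22. n12.sig = 0  [terminal]
23. n10.off = 14  [c.sig + 14]
24. n2.off = 30  [B₁.off * 2 + 2]
25. n13.env = -9  [h.fin - 31]
26. n14.env = -9  [S₀.env * -1 - 18]
27. n15.fin = 1  [terminal]
28. n16.off = false  [terminal]
29. n14.wid = 4  [S.env + h.fin + 12]
30. n14.val = 24  [h.fin + S.env + 32]
31. n17.sig = 28  [terminal]
32. n18.live = false  [S₀.env > -9]
33. n18.acc = 3  [S₀.env + 12]
34. n18.lab = 24  [S₀.env + 33]
35. n19.live = "qp"  [terminal]
36. n18.tag = 25  [A.lab * 2 - 23]
37. n13.wid = 24  [S₁.val * 2 - 24]
38. n13.val = -7  [c.sig - 35]
39. n0.wid = 17  [S₀.env * -2 + 69]
40. n0.val = 9  [S₀.env - 17]

24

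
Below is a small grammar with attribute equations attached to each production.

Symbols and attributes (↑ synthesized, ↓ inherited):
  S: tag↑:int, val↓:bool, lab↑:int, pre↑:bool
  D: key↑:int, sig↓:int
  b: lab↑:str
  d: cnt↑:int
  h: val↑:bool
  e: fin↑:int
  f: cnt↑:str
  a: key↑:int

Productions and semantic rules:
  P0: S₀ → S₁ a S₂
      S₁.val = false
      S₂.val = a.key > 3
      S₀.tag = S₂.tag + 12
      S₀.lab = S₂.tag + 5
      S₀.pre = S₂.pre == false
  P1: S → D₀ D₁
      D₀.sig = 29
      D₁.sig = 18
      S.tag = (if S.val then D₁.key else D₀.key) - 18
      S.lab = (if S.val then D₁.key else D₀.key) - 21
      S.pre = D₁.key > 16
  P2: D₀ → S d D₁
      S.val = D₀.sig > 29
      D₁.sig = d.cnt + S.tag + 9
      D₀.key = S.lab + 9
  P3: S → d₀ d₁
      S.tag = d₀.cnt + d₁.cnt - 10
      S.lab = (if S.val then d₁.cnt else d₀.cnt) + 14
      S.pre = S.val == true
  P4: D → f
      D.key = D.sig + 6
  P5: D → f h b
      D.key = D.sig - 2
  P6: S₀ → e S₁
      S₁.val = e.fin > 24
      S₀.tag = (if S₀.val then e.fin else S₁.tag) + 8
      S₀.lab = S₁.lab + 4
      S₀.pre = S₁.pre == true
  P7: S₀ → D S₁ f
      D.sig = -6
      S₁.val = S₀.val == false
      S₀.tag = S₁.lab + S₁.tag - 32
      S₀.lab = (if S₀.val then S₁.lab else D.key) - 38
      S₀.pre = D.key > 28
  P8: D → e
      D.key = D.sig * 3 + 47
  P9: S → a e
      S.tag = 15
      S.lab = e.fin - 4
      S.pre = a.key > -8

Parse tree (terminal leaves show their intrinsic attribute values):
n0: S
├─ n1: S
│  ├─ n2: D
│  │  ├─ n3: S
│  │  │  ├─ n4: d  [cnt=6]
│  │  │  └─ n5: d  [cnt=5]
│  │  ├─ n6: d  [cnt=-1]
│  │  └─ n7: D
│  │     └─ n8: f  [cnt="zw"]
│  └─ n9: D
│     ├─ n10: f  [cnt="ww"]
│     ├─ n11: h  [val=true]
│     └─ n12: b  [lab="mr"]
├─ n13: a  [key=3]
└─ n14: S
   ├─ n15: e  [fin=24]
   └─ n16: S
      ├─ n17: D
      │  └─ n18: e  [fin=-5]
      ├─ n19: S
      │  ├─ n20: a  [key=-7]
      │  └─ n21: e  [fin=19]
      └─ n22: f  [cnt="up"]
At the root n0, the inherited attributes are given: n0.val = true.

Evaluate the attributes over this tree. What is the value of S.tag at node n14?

1. n0.val = true  [given at root]
2. n1.val = false  [false]
3. n2.sig = 29  [29]
4. n3.val = false  [D₀.sig > 29]
5. n4.cnt = 6  [terminal]
6. n5.cnt = 5  [terminal]
7. n3.tag = 1  [d₀.cnt + d₁.cnt - 10]
8. n3.lab = 20  [(if S.val then d₁.cnt else d₀.cnt) + 14]
9. n3.pre = false  [S.val == true]
10. n6.cnt = -1  [terminal]
11. n7.sig = 9  [d.cnt + S.tag + 9]
12. n8.cnt = "zw"  [terminal]
13. n7.key = 15  [D.sig + 6]
14. n2.key = 29  [S.lab + 9]
15. n9.sig = 18  [18]
16. n10.cnt = "ww"  [terminal]
17. n11.val = true  [terminal]
18. n12.lab = "mr"  [terminal]
19. n9.key = 16  [D.sig - 2]
20. n1.tag = 11  [(if S.val then D₁.key else D₀.key) - 18]
21. n1.lab = 8  [(if S.val then D₁.key else D₀.key) - 21]
22. n1.pre = false  [D₁.key > 16]
23. n13.key = 3  [terminal]
24. n14.val = false  [a.key > 3]
25. n15.fin = 24  [terminal]
26. n16.val = false  [e.fin > 24]
27. n17.sig = -6  [-6]
28. n18.fin = -5  [terminal]
29. n17.key = 29  [D.sig * 3 + 47]
30. n19.val = true  [S₀.val == false]
31. n20.key = -7  [terminal]
32. n21.fin = 19  [terminal]
33. n19.tag = 15  [15]
34. n19.lab = 15  [e.fin - 4]
35. n19.pre = true  [a.key > -8]
36. n22.cnt = "up"  [terminal]
37. n16.tag = -2  [S₁.lab + S₁.tag - 32]
38. n16.lab = -9  [(if S₀.val then S₁.lab else D.key) - 38]
39. n16.pre = true  [D.key > 28]
40. n14.tag = 6  [(if S₀.val then e.fin else S₁.tag) + 8]
41. n14.lab = -5  [S₁.lab + 4]
42. n14.pre = true  [S₁.pre == true]
43. n0.tag = 18  [S₂.tag + 12]
44. n0.lab = 11  [S₂.tag + 5]
45. n0.pre = false  [S₂.pre == false]

6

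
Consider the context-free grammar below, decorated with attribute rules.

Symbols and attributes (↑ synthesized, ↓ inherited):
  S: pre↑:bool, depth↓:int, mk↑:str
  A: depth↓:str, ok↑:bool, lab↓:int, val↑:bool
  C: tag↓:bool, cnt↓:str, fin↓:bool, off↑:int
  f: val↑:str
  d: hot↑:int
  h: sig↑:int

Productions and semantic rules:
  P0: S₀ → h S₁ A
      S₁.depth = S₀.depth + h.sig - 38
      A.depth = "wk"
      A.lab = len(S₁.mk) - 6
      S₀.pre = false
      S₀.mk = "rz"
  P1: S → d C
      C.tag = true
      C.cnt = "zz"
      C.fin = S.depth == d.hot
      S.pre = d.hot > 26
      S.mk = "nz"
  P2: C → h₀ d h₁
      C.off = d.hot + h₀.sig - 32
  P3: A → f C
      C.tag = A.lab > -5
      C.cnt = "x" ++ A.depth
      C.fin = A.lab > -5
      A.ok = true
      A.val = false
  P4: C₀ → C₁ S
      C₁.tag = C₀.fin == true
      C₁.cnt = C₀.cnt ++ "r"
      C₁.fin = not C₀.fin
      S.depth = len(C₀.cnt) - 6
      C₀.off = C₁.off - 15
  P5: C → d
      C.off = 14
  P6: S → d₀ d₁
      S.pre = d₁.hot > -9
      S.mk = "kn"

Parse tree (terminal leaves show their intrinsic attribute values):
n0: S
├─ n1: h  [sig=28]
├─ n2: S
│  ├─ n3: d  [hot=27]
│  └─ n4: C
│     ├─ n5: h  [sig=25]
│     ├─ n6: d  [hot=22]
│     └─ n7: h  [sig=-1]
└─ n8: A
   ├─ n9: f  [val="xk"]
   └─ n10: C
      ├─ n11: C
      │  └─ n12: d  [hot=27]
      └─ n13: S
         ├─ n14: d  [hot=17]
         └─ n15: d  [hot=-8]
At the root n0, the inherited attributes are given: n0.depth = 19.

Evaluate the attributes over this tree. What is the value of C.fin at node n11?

1. n0.depth = 19  [given at root]
2. n1.sig = 28  [terminal]
3. n2.depth = 9  [S₀.depth + h.sig - 38]
4. n3.hot = 27  [terminal]
5. n4.tag = true  [true]
6. n4.cnt = "zz"  ["zz"]
7. n4.fin = false  [S.depth == d.hot]
8. n5.sig = 25  [terminal]
9. n6.hot = 22  [terminal]
10. n7.sig = -1  [terminal]
11. n4.off = 15  [d.hot + h₀.sig - 32]
12. n2.pre = true  [d.hot > 26]
13. n2.mk = "nz"  ["nz"]
14. n8.depth = "wk"  ["wk"]
15. n8.lab = -4  [len(S₁.mk) - 6]
16. n9.val = "xk"  [terminal]
17. n10.tag = true  [A.lab > -5]
18. n10.cnt = "xwk"  ["x" ++ A.depth]
19. n10.fin = true  [A.lab > -5]
20. n11.tag = true  [C₀.fin == true]
21. n11.cnt = "xwkr"  [C₀.cnt ++ "r"]
22. n11.fin = false  [not C₀.fin]
23. n12.hot = 27  [terminal]
24. n11.off = 14  [14]
25. n13.depth = -3  [len(C₀.cnt) - 6]
26. n14.hot = 17  [terminal]
27. n15.hot = -8  [terminal]
28. n13.pre = true  [d₁.hot > -9]
29. n13.mk = "kn"  ["kn"]
30. n10.off = -1  [C₁.off - 15]
31. n8.ok = true  [true]
32. n8.val = false  [false]
33. n0.pre = false  [false]
34. n0.mk = "rz"  ["rz"]

false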